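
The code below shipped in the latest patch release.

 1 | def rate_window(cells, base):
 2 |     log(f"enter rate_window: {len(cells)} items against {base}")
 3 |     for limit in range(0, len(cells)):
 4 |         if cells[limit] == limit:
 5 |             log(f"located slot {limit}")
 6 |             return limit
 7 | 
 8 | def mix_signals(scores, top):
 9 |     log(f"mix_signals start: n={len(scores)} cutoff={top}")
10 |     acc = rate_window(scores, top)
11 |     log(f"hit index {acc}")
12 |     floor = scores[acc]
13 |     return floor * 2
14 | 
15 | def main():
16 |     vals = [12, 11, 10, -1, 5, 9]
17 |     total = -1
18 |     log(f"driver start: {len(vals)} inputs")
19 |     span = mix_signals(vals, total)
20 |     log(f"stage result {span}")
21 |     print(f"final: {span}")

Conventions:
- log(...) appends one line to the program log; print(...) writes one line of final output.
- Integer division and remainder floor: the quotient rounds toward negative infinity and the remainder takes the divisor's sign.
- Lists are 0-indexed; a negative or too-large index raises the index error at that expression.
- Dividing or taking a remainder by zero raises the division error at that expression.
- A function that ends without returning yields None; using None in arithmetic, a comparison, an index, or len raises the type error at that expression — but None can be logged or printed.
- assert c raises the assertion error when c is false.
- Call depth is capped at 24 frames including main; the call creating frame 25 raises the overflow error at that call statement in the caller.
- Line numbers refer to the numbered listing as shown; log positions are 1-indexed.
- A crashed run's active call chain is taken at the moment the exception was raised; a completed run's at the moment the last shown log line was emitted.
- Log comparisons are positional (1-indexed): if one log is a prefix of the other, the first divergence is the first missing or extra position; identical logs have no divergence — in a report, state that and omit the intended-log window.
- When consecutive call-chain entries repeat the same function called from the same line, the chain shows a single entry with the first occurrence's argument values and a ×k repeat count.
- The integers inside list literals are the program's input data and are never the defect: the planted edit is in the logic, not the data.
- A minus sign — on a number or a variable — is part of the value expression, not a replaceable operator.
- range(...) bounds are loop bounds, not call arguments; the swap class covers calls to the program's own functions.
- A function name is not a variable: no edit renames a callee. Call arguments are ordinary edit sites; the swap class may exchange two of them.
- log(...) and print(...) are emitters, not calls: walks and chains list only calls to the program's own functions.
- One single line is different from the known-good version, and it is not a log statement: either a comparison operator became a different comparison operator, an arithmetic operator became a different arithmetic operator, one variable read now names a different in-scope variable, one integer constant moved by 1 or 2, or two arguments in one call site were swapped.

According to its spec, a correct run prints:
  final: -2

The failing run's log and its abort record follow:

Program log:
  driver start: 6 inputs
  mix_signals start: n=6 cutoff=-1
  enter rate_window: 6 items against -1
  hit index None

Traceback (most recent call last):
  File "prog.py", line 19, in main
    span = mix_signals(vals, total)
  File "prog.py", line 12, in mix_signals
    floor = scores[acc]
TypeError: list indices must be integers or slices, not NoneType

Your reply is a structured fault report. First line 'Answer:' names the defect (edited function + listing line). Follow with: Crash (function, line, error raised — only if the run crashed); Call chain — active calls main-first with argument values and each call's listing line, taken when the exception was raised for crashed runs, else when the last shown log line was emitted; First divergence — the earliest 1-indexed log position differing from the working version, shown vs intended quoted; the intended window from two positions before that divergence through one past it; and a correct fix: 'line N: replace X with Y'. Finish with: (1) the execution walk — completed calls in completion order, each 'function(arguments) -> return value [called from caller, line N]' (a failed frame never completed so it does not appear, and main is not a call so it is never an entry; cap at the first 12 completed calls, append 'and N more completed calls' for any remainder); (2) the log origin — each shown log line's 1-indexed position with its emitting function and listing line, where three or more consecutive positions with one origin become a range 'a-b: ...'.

Answer: the defect is in rate_window at line 4.
Key fact: The earliest visible damage is log position 4 — 'hit index None' rather than the intended 'located slot 3'.
Crash: mix_signals, line 12, TypeError.
Call chain: main -> mix_signals([12, 11, 10, -1, 5, 9], -1) (called at line 19).
First divergence: position 4 — shown 'hit index None', intended 'located slot 3'.
Intended log window:
  2: mix_signals start: n=6 cutoff=-1
  3: enter rate_window: 6 items against -1
  4: located slot 3
  5: hit index 3
Execution walk:
  rate_window([12, 11, 10, -1, 5, 9], -1) -> None  [called from mix_signals, line 10]
Origin of each log line:
  1: logged in main at line 18
  2: logged in mix_signals at line 9
  3: logged in rate_window at line 2
  4: logged in mix_signals at line 11
A correct fix: line 4: replace `cells[limit] == limit` with `cells[limit] == base`.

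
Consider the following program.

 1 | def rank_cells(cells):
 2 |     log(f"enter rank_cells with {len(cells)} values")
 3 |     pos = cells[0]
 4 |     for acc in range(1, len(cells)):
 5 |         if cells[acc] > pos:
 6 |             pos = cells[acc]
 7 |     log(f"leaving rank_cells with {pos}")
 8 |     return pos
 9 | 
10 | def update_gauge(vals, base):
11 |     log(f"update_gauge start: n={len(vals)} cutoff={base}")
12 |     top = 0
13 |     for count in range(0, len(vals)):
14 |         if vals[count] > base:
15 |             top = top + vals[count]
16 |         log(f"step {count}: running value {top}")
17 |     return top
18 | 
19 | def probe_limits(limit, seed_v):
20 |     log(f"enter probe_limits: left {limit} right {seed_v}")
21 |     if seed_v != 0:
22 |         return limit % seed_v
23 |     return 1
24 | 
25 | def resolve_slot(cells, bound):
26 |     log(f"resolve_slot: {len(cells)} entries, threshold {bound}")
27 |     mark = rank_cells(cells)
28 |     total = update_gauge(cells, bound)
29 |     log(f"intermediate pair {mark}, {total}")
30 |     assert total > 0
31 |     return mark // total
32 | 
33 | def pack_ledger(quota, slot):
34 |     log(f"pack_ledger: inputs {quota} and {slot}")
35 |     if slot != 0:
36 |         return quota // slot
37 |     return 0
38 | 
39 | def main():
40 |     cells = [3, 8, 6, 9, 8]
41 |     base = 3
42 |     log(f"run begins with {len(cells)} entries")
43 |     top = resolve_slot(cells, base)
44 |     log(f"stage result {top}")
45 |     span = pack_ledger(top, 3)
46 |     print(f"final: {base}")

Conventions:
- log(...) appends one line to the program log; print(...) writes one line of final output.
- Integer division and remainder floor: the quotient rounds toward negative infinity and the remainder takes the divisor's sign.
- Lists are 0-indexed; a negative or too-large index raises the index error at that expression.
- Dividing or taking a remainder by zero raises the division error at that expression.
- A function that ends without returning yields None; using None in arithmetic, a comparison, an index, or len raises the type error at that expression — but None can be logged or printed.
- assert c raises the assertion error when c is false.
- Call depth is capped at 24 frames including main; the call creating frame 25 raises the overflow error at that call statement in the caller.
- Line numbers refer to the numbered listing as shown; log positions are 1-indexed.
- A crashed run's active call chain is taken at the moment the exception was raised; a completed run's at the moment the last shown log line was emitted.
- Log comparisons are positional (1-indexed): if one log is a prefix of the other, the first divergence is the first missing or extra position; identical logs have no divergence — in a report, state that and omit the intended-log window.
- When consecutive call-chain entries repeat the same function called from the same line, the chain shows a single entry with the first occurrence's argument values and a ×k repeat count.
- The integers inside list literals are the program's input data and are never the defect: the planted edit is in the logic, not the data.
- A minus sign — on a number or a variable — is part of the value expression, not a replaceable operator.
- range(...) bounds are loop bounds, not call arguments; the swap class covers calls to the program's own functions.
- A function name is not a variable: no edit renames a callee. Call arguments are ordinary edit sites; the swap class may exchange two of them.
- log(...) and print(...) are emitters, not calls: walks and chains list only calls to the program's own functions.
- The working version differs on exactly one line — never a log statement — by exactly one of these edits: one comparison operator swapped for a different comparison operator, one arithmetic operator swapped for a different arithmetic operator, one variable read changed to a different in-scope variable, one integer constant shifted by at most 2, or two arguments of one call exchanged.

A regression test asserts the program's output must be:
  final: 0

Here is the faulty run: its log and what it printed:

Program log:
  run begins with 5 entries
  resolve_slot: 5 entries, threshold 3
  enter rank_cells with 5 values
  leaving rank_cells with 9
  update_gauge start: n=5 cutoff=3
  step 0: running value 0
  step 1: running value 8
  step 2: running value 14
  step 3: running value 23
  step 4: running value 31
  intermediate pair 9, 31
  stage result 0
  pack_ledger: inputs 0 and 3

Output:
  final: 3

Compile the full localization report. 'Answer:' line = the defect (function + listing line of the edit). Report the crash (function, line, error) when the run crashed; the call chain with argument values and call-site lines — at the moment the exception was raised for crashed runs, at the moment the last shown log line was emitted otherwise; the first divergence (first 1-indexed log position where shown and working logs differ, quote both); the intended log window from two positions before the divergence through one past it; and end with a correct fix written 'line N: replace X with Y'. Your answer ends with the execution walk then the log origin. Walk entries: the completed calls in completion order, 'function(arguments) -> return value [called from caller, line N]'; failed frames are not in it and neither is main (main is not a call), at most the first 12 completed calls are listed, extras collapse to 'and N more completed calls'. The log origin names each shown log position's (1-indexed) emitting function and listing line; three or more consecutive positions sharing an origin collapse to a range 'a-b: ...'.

Answer: the defect is in main at line 46.
Key observation: No log line changed; the fault shows up purely in the output.
Call chain: main -> pack_ledger(0, 3) (called at line 45).
First divergence: there is none — every log position agrees.
Execution walk:
  rank_cells([3, 8, 6, 9, 8]) -> 9  [called from resolve_slot, line 27]
  update_gauge([3, 8, 6, 9, 8], 3) -> 31  [called from resolve_slot, line 28]
  resolve_slot([3, 8, 6, 9, 8], 3) -> 0  [called from main, line 43]
  pack_ledger(0, 3) -> 0  [called from main, line 45]
Log origin:
  1: logged in main at line 42
  2: logged in resolve_slot at line 26
  3: logged in rank_cells at line 2
  4: logged in rank_cells at line 7
  5: logged in update_gauge at line 11
  6-10: logged in update_gauge at line 16
  11: logged in resolve_slot at line 29
  12: logged in main at line 44
  13: logged in pack_ledger at line 34
A correct fix: line 46: replace `base` with `span`.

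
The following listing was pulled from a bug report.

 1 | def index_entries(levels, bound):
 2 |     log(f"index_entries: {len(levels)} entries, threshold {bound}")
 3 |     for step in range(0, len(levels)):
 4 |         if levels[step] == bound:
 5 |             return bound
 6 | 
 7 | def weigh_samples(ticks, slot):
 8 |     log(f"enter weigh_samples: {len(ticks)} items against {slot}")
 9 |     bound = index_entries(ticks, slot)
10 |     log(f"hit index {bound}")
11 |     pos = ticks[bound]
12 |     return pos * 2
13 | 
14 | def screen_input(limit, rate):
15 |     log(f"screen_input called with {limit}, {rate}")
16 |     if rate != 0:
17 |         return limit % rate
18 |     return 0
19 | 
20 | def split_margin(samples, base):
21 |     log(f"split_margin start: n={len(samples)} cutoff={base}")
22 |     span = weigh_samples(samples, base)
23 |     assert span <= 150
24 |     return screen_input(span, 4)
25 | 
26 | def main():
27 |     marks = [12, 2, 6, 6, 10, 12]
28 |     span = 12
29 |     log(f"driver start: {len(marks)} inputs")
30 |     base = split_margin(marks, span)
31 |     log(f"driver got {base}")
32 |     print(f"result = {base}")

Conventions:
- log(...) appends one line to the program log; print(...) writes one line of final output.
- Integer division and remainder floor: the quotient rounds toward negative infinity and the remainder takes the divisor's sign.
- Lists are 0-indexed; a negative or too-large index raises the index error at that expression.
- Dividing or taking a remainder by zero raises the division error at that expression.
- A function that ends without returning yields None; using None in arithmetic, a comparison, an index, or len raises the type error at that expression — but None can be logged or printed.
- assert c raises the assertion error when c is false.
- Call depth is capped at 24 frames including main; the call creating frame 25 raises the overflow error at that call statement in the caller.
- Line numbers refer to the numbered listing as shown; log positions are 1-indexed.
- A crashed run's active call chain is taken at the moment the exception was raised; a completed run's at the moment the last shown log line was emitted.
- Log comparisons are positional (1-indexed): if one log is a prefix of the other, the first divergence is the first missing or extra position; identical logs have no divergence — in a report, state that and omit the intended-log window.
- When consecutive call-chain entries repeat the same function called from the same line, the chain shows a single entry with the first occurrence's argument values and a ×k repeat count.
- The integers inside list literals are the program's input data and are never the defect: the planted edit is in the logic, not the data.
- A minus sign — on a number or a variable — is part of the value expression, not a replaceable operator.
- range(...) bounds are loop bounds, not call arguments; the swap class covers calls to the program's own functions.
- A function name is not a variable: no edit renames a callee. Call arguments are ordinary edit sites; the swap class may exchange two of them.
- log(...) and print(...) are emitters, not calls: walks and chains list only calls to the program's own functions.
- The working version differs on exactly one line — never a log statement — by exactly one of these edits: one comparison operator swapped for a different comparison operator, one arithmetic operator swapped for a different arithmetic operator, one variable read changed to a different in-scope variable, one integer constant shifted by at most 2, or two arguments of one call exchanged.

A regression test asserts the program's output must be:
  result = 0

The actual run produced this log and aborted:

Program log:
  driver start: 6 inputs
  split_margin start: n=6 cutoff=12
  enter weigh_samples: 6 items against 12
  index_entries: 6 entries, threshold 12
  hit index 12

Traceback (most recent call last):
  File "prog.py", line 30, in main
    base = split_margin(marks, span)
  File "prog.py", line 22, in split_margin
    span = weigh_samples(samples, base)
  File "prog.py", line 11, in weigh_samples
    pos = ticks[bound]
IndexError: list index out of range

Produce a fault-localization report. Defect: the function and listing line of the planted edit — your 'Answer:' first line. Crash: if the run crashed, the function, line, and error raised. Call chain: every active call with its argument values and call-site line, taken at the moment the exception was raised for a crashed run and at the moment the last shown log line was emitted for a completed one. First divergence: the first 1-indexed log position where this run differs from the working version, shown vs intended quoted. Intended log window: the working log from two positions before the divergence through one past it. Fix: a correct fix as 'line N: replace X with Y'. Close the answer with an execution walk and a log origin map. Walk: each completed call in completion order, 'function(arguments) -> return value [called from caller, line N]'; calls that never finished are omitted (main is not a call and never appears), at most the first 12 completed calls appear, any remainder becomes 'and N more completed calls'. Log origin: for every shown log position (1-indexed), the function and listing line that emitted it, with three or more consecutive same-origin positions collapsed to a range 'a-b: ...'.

Answer: the defect is in index_entries at line 5.
Key observation: At log position 5 the runs split — shown 'hit index 12', but the working version logs 'hit index 0'.
Crash: weigh_samples, line 11, IndexError.
Call chain: main -> split_margin([12, 2, 6, 6, 10, 12], 12) (called at line 30) -> weigh_samples([12, 2, 6, 6, 10, 12], 12) (called at line 22).
First divergence: at position 5 the run shows 'hit index 12' where the working version logs 'hit index 0'.
Intended log window:
  3: enter weigh_samples: 6 items against 12
  4: index_entries: 6 entries, threshold 12
  5: hit index 0
  6: screen_input called with 24, 4
Execution walk:
  index_entries([12, 2, 6, 6, 10, 12], 12) -> 12  [called from weigh_samples, line 9]
Log origin:
  1: from main, line 29
  2: from split_margin, line 21
  3: from weigh_samples, line 8
  4: from index_entries, line 2
  5: from weigh_samples, line 10
A correct fix: line 5: replace `bound` with `step`.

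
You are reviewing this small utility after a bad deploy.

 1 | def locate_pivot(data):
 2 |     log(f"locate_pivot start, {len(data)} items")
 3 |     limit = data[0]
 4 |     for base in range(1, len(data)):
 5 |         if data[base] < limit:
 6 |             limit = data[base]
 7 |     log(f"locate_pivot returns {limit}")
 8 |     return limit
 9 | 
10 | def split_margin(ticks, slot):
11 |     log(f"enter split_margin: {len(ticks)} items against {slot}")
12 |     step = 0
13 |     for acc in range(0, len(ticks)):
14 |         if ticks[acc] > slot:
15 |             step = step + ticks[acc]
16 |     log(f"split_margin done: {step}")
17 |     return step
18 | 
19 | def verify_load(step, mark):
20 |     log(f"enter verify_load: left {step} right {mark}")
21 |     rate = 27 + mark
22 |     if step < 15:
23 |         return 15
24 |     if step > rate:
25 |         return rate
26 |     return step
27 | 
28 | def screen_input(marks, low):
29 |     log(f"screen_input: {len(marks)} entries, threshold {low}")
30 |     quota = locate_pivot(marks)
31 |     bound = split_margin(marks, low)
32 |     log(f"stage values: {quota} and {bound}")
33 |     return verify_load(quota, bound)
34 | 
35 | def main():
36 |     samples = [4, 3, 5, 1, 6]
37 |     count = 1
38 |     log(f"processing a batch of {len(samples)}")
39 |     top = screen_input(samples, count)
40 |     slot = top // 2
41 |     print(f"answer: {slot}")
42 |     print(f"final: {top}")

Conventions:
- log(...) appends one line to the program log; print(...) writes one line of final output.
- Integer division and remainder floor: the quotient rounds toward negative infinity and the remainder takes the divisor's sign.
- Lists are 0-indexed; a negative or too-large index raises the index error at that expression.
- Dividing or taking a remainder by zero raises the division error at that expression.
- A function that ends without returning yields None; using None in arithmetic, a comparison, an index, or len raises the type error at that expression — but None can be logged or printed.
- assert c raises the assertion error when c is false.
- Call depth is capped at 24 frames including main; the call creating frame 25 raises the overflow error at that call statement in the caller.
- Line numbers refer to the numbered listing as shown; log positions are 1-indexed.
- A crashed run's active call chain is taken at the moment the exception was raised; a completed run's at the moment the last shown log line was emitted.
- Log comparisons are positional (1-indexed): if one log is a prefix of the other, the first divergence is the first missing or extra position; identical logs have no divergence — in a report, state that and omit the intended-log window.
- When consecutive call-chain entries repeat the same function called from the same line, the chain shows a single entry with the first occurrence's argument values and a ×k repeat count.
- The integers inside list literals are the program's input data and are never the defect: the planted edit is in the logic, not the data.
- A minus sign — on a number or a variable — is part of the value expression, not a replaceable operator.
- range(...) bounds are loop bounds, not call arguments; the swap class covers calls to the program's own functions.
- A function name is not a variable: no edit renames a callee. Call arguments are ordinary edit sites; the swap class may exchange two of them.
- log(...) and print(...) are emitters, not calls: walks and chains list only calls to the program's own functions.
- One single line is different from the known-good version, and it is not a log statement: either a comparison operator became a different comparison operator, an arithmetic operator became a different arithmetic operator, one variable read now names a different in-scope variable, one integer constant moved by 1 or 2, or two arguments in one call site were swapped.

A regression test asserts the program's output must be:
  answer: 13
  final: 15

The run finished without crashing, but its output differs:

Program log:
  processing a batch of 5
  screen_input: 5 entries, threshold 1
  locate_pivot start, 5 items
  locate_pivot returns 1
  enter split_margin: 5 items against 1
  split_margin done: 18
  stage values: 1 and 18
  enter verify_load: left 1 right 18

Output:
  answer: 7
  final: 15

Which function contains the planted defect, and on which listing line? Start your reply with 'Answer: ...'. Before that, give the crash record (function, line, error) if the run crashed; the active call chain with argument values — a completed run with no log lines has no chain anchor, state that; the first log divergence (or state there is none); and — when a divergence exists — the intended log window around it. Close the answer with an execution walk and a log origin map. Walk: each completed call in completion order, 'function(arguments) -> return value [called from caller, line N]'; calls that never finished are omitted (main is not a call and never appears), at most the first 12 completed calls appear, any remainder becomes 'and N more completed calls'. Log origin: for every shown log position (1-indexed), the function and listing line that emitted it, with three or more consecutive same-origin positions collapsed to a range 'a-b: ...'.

Answer: the defect is in main at line 40.
Key observation: The two runs log identically and part ways only at the printed values.
Call chain: main -> screen_input([4, 3, 5, 1, 6], 1) (called at line 39) -> verify_load(1, 18) (called at line 33).
First divergence: none (the log streams are identical).
Execution walk:
  locate_pivot([4, 3, 5, 1, 6]) -> 1  [called from screen_input, line 30]
  split_margin([4, 3, 5, 1, 6], 1) -> 18  [called from screen_input, line 31]
  verify_load(1, 18) -> 15  [called from screen_input, line 33]
  screen_input([4, 3, 5, 1, 6], 1) -> 15  [called from main, line 39]
Log origin:
  1: emitted by main (line 38)
  2: emitted by screen_input (line 29)
  3: emitted by locate_pivot (line 2)
  4: emitted by locate_pivot (line 7)
  5: emitted by split_margin (line 11)
  6: emitted by split_margin (line 16)
  7: emitted by screen_input (line 32)
  8: emitted by verify_load (line 20)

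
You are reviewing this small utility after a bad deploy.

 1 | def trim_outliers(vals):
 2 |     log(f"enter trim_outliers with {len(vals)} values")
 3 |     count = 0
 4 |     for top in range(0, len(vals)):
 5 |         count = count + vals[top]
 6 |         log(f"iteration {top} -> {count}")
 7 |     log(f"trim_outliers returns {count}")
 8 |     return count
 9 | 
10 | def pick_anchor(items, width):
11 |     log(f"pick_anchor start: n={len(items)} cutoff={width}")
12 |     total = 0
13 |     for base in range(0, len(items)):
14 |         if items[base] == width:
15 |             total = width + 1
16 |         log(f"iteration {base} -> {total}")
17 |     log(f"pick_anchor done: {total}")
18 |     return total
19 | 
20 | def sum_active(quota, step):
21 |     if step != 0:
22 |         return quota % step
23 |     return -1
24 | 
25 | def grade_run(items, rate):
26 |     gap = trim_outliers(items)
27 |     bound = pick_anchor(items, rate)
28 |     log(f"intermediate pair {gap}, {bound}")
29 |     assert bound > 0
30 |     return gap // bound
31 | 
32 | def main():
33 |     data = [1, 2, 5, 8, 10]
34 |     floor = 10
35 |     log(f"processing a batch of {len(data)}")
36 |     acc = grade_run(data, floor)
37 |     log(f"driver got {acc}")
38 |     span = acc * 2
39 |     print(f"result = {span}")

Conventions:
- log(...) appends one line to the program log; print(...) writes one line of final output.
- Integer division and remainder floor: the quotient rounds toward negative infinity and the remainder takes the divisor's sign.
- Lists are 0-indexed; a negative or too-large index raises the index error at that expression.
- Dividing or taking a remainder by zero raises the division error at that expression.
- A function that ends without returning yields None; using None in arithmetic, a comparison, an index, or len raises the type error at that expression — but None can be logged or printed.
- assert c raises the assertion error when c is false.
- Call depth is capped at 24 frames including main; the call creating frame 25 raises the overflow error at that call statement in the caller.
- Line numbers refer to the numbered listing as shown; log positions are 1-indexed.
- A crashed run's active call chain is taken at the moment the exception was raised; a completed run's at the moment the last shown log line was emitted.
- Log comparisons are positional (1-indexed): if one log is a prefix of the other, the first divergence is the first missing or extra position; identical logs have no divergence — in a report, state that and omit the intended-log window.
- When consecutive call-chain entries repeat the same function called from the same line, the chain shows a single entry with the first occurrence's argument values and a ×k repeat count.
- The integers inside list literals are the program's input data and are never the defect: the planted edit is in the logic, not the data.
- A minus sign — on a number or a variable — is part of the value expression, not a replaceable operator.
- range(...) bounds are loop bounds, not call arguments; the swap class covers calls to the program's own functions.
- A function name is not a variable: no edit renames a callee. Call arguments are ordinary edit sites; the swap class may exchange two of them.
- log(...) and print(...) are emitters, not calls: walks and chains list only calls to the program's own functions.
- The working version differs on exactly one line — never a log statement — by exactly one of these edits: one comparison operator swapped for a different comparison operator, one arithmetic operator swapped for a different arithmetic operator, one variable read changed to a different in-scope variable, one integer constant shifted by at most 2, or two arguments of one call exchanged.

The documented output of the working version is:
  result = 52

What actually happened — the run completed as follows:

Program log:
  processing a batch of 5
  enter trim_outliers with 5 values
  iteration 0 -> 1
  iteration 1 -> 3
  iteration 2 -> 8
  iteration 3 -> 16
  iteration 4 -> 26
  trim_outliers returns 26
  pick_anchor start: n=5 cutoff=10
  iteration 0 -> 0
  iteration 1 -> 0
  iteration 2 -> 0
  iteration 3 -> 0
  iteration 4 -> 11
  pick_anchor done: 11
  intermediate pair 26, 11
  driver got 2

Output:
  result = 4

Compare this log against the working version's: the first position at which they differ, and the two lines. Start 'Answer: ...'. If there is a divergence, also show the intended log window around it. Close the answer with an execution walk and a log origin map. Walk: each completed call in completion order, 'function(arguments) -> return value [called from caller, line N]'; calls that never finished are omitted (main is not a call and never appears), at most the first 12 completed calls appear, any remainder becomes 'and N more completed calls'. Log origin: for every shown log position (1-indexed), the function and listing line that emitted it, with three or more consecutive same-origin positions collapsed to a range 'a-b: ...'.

Answer: position 14 — the shown line 'iteration 4 -> 11' should read 'iteration 4 -> 1'.
Intended log window:
  12: iteration 2 -> 0
  13: iteration 3 -> 0
  14: iteration 4 -> 1
  15: pick_anchor done: 1
Execution walk:
  trim_outliers([1, 2, 5, 8, 10]) -> 26  [called from grade_run, line 26]
  pick_anchor([1, 2, 5, 8, 10], 10) -> 11  [called from grade_run, line 27]
  grade_run([1, 2, 5, 8, 10], 10) -> 2  [called from main, line 36]
Log line origins:
  1: emitted by main (line 35)
  2: emitted by trim_outliers (line 2)
  3-7: emitted by trim_outliers (line 6)
  8: emitted by trim_outliers (line 7)
  9: emitted by pick_anchor (line 11)
  10-14: emitted by pick_anchor (line 16)
  15: emitted by pick_anchor (line 17)
  16: emitted by grade_run (line 28)
  17: emitted by main (line 37)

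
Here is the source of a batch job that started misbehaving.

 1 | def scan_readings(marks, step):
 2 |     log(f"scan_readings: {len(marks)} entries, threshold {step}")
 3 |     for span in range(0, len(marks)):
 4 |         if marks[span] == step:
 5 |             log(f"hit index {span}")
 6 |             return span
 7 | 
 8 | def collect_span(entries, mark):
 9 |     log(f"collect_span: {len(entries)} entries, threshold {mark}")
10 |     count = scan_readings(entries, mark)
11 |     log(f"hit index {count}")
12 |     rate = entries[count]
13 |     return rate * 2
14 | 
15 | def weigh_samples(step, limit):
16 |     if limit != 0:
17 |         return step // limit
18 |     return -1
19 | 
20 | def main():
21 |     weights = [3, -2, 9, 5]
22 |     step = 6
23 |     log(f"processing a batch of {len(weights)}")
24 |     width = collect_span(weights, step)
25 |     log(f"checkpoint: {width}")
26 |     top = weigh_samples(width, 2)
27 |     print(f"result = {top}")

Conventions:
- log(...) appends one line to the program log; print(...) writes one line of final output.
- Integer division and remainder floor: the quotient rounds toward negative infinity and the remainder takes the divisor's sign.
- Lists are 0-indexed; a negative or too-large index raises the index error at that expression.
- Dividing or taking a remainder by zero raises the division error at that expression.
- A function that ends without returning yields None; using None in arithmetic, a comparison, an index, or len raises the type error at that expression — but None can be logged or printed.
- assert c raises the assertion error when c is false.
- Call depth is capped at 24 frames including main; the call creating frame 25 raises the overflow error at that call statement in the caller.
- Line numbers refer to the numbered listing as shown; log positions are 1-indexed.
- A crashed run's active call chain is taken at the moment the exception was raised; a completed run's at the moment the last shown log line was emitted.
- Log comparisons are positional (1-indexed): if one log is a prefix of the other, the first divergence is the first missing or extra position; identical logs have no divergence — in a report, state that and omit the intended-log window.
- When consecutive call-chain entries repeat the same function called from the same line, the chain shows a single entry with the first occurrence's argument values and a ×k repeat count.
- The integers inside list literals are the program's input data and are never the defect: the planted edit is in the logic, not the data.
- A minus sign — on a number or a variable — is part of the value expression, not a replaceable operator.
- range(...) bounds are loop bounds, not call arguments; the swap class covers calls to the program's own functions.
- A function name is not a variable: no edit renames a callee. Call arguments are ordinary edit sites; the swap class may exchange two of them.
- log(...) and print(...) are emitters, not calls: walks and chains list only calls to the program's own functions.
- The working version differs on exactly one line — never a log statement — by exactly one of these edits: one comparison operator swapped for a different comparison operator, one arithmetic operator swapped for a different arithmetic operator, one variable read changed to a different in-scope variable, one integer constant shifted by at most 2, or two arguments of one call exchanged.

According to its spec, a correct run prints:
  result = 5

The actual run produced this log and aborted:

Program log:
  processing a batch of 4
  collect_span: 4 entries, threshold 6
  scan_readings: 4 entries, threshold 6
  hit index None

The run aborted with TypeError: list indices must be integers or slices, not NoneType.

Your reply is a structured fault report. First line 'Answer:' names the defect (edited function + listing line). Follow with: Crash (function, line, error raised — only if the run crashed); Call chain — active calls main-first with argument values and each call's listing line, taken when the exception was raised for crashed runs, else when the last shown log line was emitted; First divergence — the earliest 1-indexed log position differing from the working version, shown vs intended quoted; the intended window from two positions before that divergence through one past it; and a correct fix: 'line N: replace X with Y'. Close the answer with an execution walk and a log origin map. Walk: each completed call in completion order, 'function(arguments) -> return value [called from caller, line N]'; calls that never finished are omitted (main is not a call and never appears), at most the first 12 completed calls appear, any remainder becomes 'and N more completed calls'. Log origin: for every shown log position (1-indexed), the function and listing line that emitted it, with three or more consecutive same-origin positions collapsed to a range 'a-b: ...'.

Answer: the defect is in main at line 22.
The tell: At log position 2 the runs split — shown 'collect_span: 4 entries, threshold 6', but the working version logs 'collect_span: 4 entries, threshold 5'.
Crash: collect_span, line 12, TypeError.
Call chain: main -> collect_span([3, -2, 9, 5], 6) (called at line 24).
First divergence: position 2; shown 'collect_span: 4 entries, threshold 6' vs intended 'collect_span: 4 entries, threshold 5'.
Intended log window:
  1: processing a batch of 4
  2: collect_span: 4 entries, threshold 5
  3: scan_readings: 4 entries, threshold 5
Execution walk:
  scan_readings([3, -2, 9, 5], 6) -> None  [called from collect_span, line 10]
Log origin:
  1: logged in main at line 23
  2: logged in collect_span at line 9
  3: logged in scan_readings at line 2
  4: logged in collect_span at line 11
A correct fix: line 22: replace `6` with `5`.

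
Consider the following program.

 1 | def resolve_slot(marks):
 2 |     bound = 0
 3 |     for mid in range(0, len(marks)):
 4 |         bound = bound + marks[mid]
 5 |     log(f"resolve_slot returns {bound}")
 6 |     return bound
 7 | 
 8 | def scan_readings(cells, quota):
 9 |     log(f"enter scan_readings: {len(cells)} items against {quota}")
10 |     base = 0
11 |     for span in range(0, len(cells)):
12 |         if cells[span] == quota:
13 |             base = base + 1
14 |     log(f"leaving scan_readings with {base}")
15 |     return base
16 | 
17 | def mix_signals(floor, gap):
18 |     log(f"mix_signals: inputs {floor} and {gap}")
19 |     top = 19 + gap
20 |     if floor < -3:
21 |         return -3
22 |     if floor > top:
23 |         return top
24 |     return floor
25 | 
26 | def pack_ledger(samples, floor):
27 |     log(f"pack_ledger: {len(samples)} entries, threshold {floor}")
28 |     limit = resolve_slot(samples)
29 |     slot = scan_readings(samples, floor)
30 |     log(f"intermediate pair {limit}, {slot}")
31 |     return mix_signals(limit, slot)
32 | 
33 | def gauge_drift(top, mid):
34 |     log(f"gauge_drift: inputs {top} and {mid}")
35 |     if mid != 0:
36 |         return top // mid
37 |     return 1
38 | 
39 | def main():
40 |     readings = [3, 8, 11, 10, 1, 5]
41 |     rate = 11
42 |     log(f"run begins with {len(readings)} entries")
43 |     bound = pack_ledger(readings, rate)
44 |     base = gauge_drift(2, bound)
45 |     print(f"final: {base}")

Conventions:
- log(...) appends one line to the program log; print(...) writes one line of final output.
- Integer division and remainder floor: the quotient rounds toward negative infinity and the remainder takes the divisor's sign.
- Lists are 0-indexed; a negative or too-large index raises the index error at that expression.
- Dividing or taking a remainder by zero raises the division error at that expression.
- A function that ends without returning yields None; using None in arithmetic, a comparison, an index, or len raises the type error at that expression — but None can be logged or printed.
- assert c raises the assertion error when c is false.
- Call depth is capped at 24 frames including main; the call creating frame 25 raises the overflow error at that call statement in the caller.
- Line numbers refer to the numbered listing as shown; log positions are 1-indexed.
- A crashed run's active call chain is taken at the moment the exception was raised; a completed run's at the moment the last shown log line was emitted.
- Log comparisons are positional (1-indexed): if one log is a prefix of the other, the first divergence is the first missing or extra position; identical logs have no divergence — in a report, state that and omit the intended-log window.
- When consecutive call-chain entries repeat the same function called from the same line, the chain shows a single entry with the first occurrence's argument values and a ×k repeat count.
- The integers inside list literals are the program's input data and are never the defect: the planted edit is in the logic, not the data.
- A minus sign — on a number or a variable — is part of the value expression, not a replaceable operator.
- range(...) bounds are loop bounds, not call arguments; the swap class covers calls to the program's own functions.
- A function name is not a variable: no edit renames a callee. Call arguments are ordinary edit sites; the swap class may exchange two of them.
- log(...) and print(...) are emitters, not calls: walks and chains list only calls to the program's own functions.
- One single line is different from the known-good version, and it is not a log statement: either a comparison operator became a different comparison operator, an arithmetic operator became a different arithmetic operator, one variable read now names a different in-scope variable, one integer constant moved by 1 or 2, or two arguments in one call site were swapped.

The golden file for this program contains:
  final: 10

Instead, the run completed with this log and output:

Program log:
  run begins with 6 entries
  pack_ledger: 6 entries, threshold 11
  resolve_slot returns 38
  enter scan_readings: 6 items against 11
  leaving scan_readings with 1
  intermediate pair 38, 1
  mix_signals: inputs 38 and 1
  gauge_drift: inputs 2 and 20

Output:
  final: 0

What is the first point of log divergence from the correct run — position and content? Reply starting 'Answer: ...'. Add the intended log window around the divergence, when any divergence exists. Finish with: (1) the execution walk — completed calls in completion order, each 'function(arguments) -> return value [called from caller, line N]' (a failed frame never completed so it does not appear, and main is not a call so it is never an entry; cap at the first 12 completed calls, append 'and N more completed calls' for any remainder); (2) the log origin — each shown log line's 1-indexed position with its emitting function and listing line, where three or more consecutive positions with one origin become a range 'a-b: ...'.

Answer: at position 8 the run shows 'gauge_drift: inputs 2 and 20' where the working version logs 'gauge_drift: inputs 20 and 2'.
Intended log window:
  6: intermediate pair 38, 1
  7: mix_signals: inputs 38 and 1
  8: gauge_drift: inputs 20 and 2
Execution walk:
  resolve_slot([3, 8, 11, 10, 1, 5]) -> 38  [called from pack_ledger, line 28]
  scan_readings([3, 8, 11, 10, 1, 5], 11) -> 1  [called from pack_ledger, line 29]
  mix_signals(38, 1) -> 20  [called from pack_ledger, line 31]
  pack_ledger([3, 8, 11, 10, 1, 5], 11) -> 20  [called from main, line 43]
  gauge_drift(2, 20) -> 0  [called from main, line 44]
Log origin:
  1 — main, line 42
  2 — pack_ledger, line 27
  3 — resolve_slot, line 5
  4 — scan_readings, line 9
  5 — scan_readings, line 14
  6 — pack_ledger, line 30
  7 — mix_signals, line 18
  8 — gauge_drift, line 34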